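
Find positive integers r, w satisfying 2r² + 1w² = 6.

Try small values of r and check whether (6 - 2r²)/1 is a perfect square.
r = 1: 2·1² = 2, so 1w² = 6 - 2 = 4, giving w² = 4, w = 2.
Check: 2·1² + 1·2² = 2 + 4 = 6 ✓

r = 1, w = 2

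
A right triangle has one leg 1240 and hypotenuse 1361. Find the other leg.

a² = c² - b² = 1852321 - 1537600 = 314721
a = 561

561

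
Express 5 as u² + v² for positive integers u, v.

We need to find integers u, v > 0 such that u² + v² = 5.
Trying u = 1: v² = 5 - 1² = 5 - 1 = 4
v = 2
Check: 1² + 2² = 1 + 4 = 5 ✓

5 = 1² + 2²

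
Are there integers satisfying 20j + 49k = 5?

Step 1: Compute gcd(20, 49).
gcd(20, 49) = 1

Step 2: Check divisibility.
Does 1 divide 5? 5 = 1 x 5, so yes.

By the theorem on linear Diophantine equations, 20j + 49k = 5 has integer solutions if and only if gcd(20, 49) divides 5. Since 1 | 5, solutions exist.

Yes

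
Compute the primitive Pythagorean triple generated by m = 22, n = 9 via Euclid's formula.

a = m² - n² = 22² - 9² = 484 - 81 = 403
b = 2mn = 2·22·9 = 396
c = m² + n² = 484 + 81 = 565
Verify: 403² + 396² = 162409 + 156816 = 319225 = 565² ✓

(403, 396, 565)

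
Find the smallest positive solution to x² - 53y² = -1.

We need x² = 53y² - 1. Try successive y:
y = 1: x² = 53·1² - 1 = 52, not a perfect square
y = 2: x² = 53·2² - 1 = 211, not a perfect square
y = 3: x² = 53·3² - 1 = 476, not a perfect square
...
y = 25: x² = 53·25² - 1 = 33124 = 182² ✓
Check: 182² - 53·25² = 33124 - 33125 = -1 ✓

x = 182, y = 25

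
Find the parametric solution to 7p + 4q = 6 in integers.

Step 1: Compute gcd(7, 4) = 1.
Since 1 divides 6, solutions exist.

Step 2: Find a particular solution using extended Euclidean algorithm.
We get p₀ = -6, q₀ = 12.
Check: 7*-6 + 4*12 = 6 = 6 ✓

Step 3: Write the general solution.
p = -6 + (4/1)t = -6 + 4t
q = 12 - (7/1)t = 12 - 7t
for any integer t.

p = -6 + 4t, q = 12 - 7t for integer t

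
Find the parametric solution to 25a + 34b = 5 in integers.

Step 1: Compute gcd(25, 34) = 1.
Since 1 divides 5, solutions exist.

Step 2: Find a particular solution using extended Euclidean algorithm.
We get a₀ = 75, b₀ = -55.
Check: 25*75 + 34*-55 = 5 = 5 ✓

Step 3: Write the general solution.
a = 75 + (34/1)t = 75 + 34t
b = -55 - (25/1)t = -55 - 25t
for any integer t.

a = 75 + 34t, b = -55 - 25t for integer t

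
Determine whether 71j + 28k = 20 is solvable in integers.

Step 1: Compute gcd(71, 28).
gcd(71, 28) = 1

Step 2: Check divisibility.
Does 1 divide 20? 20 = 1 x 20, so yes.

By the theorem on linear Diophantine equations, 71j + 28k = 20 has integer solutions if and only if gcd(71, 28) divides 20. Since 1 | 20, solutions exist.

Yes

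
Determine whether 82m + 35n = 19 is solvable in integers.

Step 1: Compute gcd(82, 35).
gcd(82, 35) = 1

Step 2: Check divisibility.
Does 1 divide 19? 19 = 1 x 19, so yes.

By the theorem on linear Diophantine equations, 82m + 35n = 19 has integer solutions if and only if gcd(82, 35) divides 19. Since 1 | 19, solutions exist.

Yes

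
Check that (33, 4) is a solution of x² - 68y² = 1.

Compute x² = 33² = 1089
Compute 68y² = 68·4² = 68·16 = 1088
x² - 68y² = 1089 - 1088 = 1
Since this equals 1, (33, 4) is a solution.

Yes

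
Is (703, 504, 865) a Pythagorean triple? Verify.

Compute a² + b² = 703² + 504² = 494209 + 254016 = 748225
Compute c² = 865² = 748225
Since 748225 = 748225, confirmed.

Yes, it is a Pythagorean triple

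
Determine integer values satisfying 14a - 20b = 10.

Step 1: Check solvability.
gcd(14, 20) = 2
Since 2 divides 10, solutions exist.

Step 2: Apply extended Euclidean algorithm to find gcd.
We find integers such that 14*x0 + 20*y0 = 2

Step 3: Scale the particular solution.
Multiply by 10/2 = 5:
a = 15, b = 10

Step 4: Verify.
14*(15) - 20*(10) = 10 = 10 ✓

a = 15, b = 10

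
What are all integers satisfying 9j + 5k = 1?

Step 1: Compute gcd(9, 5) = 1.
Since 1 divides 1, solutions exist.

Step 2: Find a particular solution using extended Euclidean algorithm.
We get j₀ = -1, k₀ = 2.
Check: 9*-1 + 5*2 = 1 = 1 ✓

Step 3: Write the general solution.
j = -1 + (5/1)t = -1 + 5t
k = 2 - (9/1)t = 2 - 9t
for any integer t.

j = -1 + 5t, k = 2 - 9t for integer t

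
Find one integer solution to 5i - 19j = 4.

Step 1: Check solvability.
gcd(5, 19) = 1
Since 1 divides 4, solutions exist.

Step 2: Apply extended Euclidean algorithm to find gcd.
We find integers such that 5*x0 + 19*y0 = 1

Step 3: Scale the particular solution.
Multiply by 4/1 = 4:
i = 16, j = 4

Step 4: Verify.
5*(16) - 19*(4) = 4 = 4 ✓

i = 16, j = 4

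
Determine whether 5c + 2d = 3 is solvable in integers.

Step 1: Compute gcd(5, 2).
gcd(5, 2) = 1

Step 2: Check divisibility.
Does 1 divide 3? 3 = 1 x 3, so yes.

By the theorem on linear Diophantine equations, 5c + 2d = 3 has integer solutions if and only if gcd(5, 2) divides 3. Since 1 | 3, solutions exist.

Yes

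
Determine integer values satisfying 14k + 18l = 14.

Step 1: Check solvability.
gcd(14, 18) = 2
Since 2 divides 14, solutions exist.

Step 2: Apply extended Euclidean algorithm to find gcd.
We find integers such that 14*x0 + 18*y0 = 2

Step 3: Scale the particular solution.
Multiply by 14/2 = 7:
k = 28, l = -21

Step 4: Verify.
14*(28) + 18*(-21) = 14 = 14 ✓

k = 28, l = -21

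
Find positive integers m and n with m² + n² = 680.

We need to find integers m, n > 0 such that m² + n² = 680.
Trying m = 2: n² = 680 - 2² = 680 - 4 = 676
n = 26
Check: 2² + 26² = 4 + 676 = 680 ✓

680 = 2² + 26²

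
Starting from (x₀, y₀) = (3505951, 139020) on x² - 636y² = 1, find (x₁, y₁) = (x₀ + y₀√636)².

Solutions to x² - Dy² = 1 are generated by powers of (x₀ + y₀√D).
The next solution satisfies x₁ + y₁√636 = (x₀ + y₀√636)², giving:
x₁ = x₀² + 636y₀² = 3505951² + 636·139020² = 12291692414401 + 12291692414400 = 24583384828801
y₁ = 2x₀y₀ = 2·3505951·139020 = 974794616040

Verify: 24583384828801² - 636·974794616040² = 604342809640923172079097601 - 604342809640923172079097600 = 1 ✓

x = 24583384828801, y = 974794616040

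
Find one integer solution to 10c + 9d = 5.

Step 1: Check solvability.
gcd(10, 9) = 1
Since 1 divides 5, solutions exist.

Step 2: Apply extended Euclidean algorithm to find gcd.
We find integers such that 10*x0 + 9*y0 = 1

Step 3: Scale the particular solution.
Multiply by 5/1 = 5:
c = 5, d = -5

Step 4: Verify.
10*(5) + 9*(-5) = 5 = 5 ✓

c = 5, d = -5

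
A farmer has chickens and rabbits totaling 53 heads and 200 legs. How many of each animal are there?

Let c = chickens, r = rabbits.
Heads: c + r = 53
Legs: 2c + 4r = 200
From the first equation, c = 53 - r. Substitute:
2(53 - r) + 4r = 200
106 + 2r = 200
r = (200 - 106)/2 = 47
c = 53 - 47 = 6

Chickens: 6, Rabbits: 47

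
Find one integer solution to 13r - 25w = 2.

Step 1: Check solvability.
gcd(13, 25) = 1
Since 1 divides 2, solutions exist.

Step 2: Apply extended Euclidean algorithm to find gcd.
We find integers such that 13*x0 + 25*y0 = 1

Step 3: Scale the particular solution.
Multiply by 2/1 = 2:
r = 4, w = 2

Step 4: Verify.
13*(4) - 25*(2) = 2 = 2 ✓

r = 4, w = 2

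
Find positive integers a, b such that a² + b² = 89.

Search for a with 89 - a² a perfect square.
a = 5: 89 - 5² = 89 - 25 = 64 = 8² ✓
So a = 5, b = 8.

a = 5, b = 8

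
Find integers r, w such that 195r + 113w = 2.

Step 1: Check solvability.
gcd(195, 113) = 1
Since 1 divides 2, solutions exist.

Step 2: Apply extended Euclidean algorithm to find gcd.
We find integers such that 195*x0 + 113*y0 = 1

Step 3: Scale the particular solution.
Multiply by 2/1 = 2:
r = 102, w = -176

Step 4: Verify.
195*(102) + 113*(-176) = 2 = 2 ✓

r = 102, w = -176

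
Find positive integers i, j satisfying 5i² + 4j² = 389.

Try small values of i and check whether (389 - 5i²)/4 is a perfect square.
i = 7: 5·7² = 245, so 4j² = 389 - 245 = 144, giving j² = 36, j = 6.
Check: 5·7² + 4·6² = 245 + 144 = 389 ✓

i = 7, j = 6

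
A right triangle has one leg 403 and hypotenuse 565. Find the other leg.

b² = c² - a² = 319225 - 162409 = 156816
b = 396

396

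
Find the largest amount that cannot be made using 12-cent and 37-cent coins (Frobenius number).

For two coprime denominations a and b, the Frobenius number (largest value not representable as a non-negative combination) is ab - a - b.
Here gcd(12, 37) = 1, so they are coprime.
F(12, 37) = 12·37 - 12 - 37 = 444 - 49 = 395

395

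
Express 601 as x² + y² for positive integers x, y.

We need to find integers x, y > 0 such that x² + y² = 601.
Trying x = 5: y² = 601 - 5² = 601 - 25 = 576
y = 24
Check: 5² + 24² = 25 + 576 = 601 ✓

601 = 5² + 24²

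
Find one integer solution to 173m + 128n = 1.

Step 1: Check solvability.
gcd(173, 128) = 1
Since 1 divides 1, solutions exist.

Step 2: Apply extended Euclidean algorithm to find gcd.
We find integers such that 173*x0 + 128*y0 = 1

Step 3: Scale the particular solution.
Multiply by 1/1 = 1:
m = 37, n = -50

Step 4: Verify.
173*(37) + 128*(-50) = 1 = 1 ✓

m = 37, n = -50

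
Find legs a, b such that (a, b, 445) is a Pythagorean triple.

We need a² + b² = 445² = 198025.
Trying: 203² + 396² = 41209 + 156816 = 198025 ✓

(203, 396, 445)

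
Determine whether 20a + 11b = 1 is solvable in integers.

Step 1: Compute gcd(20, 11).
gcd(20, 11) = 1

Step 2: Check divisibility.
Does 1 divide 1? 1 = 1 x 1, so yes.

By the theorem on linear Diophantine equations, 20a + 11b = 1 has integer solutions if and only if gcd(20, 11) divides 1. Since 1 | 1, solutions exist.

Yes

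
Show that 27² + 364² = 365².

Compute a² + b²:
27² + 364² = 729 + 132496 = 133225
Compute c²:
365² = 133225
Since 133225 = 133225, it is a Pythagorean triple.

Yes, it is a Pythagorean triple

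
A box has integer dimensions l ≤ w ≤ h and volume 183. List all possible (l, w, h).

Iterate l from 1 to ⌊183^(1/3)⌋. For each l dividing 183, iterate w ≥ l with w dividing 183/l, and set h = 183/(l·w).
Triples found (2): (1×1×183), (1×3×61)

(1×1×183), (1×3×61)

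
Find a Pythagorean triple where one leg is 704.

We need the other leg and hypotenuse such that 704² + x² = c².
Take x = 228, c = 740: 704² + 228² = 495616 + 51984 = 547600 = 740² ✓
Triple: (228, 704, 740)

(228, 704, 740)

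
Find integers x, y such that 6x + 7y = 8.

Step 1: Check solvability.
gcd(6, 7) = 1
Since 1 divides 8, solutions exist.

Step 2: Apply extended Euclidean algorithm to find gcd.
We find integers such that 6*x0 + 7*y0 = 1

Step 3: Scale the particular solution.
Multiply by 8/1 = 8:
x = -8, y = 8

Step 4: Verify.
6*(-8) + 7*(8) = 8 = 8 ✓

x = -8, y = 8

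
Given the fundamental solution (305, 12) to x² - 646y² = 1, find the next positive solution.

Solutions to x² - Dy² = 1 are generated by powers of (x₀ + y₀√D).
The next solution satisfies x₁ + y₁√646 = (x₀ + y₀√646)², giving:
x₁ = x₀² + 646y₀² = 305² + 646·12² = 93025 + 93024 = 186049
y₁ = 2x₀y₀ = 2·305·12 = 7320

Verify: 186049² - 646·7320² = 34614230401 - 34614230400 = 1 ✓

x = 186049, y = 7320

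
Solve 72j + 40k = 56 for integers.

Step 1: Check solvability.
gcd(72, 40) = 8
Since 8 divides 56, solutions exist.

Step 2: Apply extended Euclidean algorithm to find gcd.
We find integers such that 72*x0 + 40*y0 = 8

Step 3: Scale the particular solution.
Multiply by 56/8 = 7:
j = -7, k = 14

Step 4: Verify.
72*(-7) + 40*(14) = 56 = 56 ✓

j = -7, k = 14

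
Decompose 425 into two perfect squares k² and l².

We need to find integers k, l > 0 such that k² + l² = 425.
Trying k = 5: l² = 425 - 5² = 425 - 25 = 400
l = 20
Check: 5² + 20² = 25 + 400 = 425 ✓

425 = 5² + 20²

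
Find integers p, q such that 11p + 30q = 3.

Step 1: Check solvability.
gcd(11, 30) = 1
Since 1 divides 3, solutions exist.

Step 2: Apply extended Euclidean algorithm to find gcd.
We find integers such that 11*x0 + 30*y0 = 1

Step 3: Scale the particular solution.
Multiply by 3/1 = 3:
p = 33, q = -12

Step 4: Verify.
11*(33) + 30*(-12) = 3 = 3 ✓

p = 33, q = -12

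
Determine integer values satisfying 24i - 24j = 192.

Step 1: Check solvability.
gcd(24, 24) = 24
Since 24 divides 192, solutions exist.

Step 2: Apply extended Euclidean algorithm to find gcd.
We find integers such that 24*x0 + 24*y0 = 24

Step 3: Scale the particular solution.
Multiply by 192/24 = 8:
i = 0, j = -8

Step 4: Verify.
24*(0) - 24*(-8) = 192 = 192 ✓

i = 0, j = -8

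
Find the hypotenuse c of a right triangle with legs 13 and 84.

c² = a² + b² = 13² + 84² = 169 + 7056 = 7225
c = 85

85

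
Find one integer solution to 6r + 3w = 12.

Step 1: Check solvability.
gcd(6, 3) = 3
Since 3 divides 12, solutions exist.

Step 2: Apply extended Euclidean algorithm to find gcd.
We find integers such that 6*x0 + 3*y0 = 3

Step 3: Scale the particular solution.
Multiply by 12/3 = 4:
r = 0, w = 4

Step 4: Verify.
6*(0) + 3*(4) = 12 = 12 ✓

r = 0, w = 4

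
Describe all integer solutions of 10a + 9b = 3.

Step 1: Compute gcd(10, 9) = 1.
Since 1 divides 3, solutions exist.

Step 2: Find a particular solution using extended Euclidean algorithm.
We get a₀ = 3, b₀ = -3.
Check: 10*3 + 9*-3 = 3 = 3 ✓

Step 3: Write the general solution.
a = 3 + (9/1)t = 3 + 9t
b = -3 - (10/1)t = -3 - 10t
for any integer t.

a = 3 + 9t, b = -3 - 10t for integer t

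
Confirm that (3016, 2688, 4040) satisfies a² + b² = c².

Compute a² + b² = 3016² + 2688² = 9096256 + 7225344 = 16321600
Compute c² = 4040² = 16321600
Since 16321600 = 16321600, confirmed.

Yes, it is a Pythagorean triple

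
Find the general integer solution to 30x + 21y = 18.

Step 1: Compute gcd(30, 21) = 3.
Since 3 divides 18, solutions exist.

Step 2: Find a particular solution using extended Euclidean algorithm.
We get x₀ = -12, y₀ = 18.
Check: 30*-12 + 21*18 = 18 = 18 ✓

Step 3: Write the general solution.
x = -12 + (21/3)t = -12 + 7t
y = 18 - (30/3)t = 18 - 10t
for any integer t.

x = -12 + 7t, y = 18 - 10t for integer t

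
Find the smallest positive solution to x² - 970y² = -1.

We need x² = 970y² - 1. Try successive y:
y = 1: x² = 970·1² - 1 = 969, not a perfect square
y = 2: x² = 970·2² - 1 = 3879, not a perfect square
y = 3: x² = 970·3² - 1 = 8729, not a perfect square
...
y = 10537: x² = 970·10537² - 1 = 107697517929 = 328173² ✓
Check: 328173² - 970·10537² = 107697517929 - 107697517930 = -1 ✓

x = 328173, y = 10537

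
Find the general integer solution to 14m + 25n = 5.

Step 1: Compute gcd(14, 25) = 1.
Since 1 divides 5, solutions exist.

Step 2: Find a particular solution using extended Euclidean algorithm.
We get m₀ = 45, n₀ = -25.
Check: 14*45 + 25*-25 = 5 = 5 ✓

Step 3: Write the general solution.
m = 45 + (25/1)t = 45 + 25t
n = -25 - (14/1)t = -25 - 14t
for any integer t.

m = 45 + 25t, n = -25 - 14t for integer t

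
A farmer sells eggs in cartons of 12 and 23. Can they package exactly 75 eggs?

We need non-negative a, b with 12a + 23b = 75.
gcd(12, 23) = 1 divides 75, but no a in [0, 6] gives non-negative b.

No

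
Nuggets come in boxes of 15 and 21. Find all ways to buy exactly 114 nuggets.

We need non-negative integers (x, y) with 15x + 21y = 114.
For each x in 0..7, check if 114 - 15x is a non-negative multiple of 21.
x = 2: 21y = 84, y = 4 ✓

(2 boxes of 15, 4 boxes of 21)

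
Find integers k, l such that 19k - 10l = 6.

Step 1: Check solvability.
gcd(19, 10) = 1
Since 1 divides 6, solutions exist.

Step 2: Apply extended Euclidean algorithm to find gcd.
We find integers such that 19*x0 + 10*y0 = 1

Step 3: Scale the particular solution.
Multiply by 6/1 = 6:
k = -6, l = -12

Step 4: Verify.
19*(-6) - 10*(-12) = 6 = 6 ✓

k = -6, l = -12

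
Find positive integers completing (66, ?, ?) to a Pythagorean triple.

We need the other leg and hypotenuse such that 66² + x² = c².
Take x = 1088, c = 1090: 66² + 1088² = 4356 + 1183744 = 1188100 = 1090² ✓
Triple: (66, 1088, 1090)

(66, 1088, 1090)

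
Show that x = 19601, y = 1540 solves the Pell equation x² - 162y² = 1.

Compute x² = 19601² = 384199201
Compute 162y² = 162·1540² = 162·2371600 = 384199200
x² - 162y² = 384199201 - 384199200 = 1
Since this equals 1, (19601, 1540) is a solution.

Yes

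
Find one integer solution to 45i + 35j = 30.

Step 1: Check solvability.
gcd(45, 35) = 5
Since 5 divides 30, solutions exist.

Step 2: Apply extended Euclidean algorithm to find gcd.
We find integers such that 45*x0 + 35*y0 = 5

Step 3: Scale the particular solution.
Multiply by 30/5 = 6:
i = -18, j = 24

Step 4: Verify.
45*(-18) + 35*(24) = 30 = 30 ✓

i = -18, j = 24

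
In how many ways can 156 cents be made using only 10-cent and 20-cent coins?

We need non-negative integers (x, y) with 10x + 20y = 156.
For each x from 0 to 15, check if (156 - 10x) is a non-negative multiple of 20.
Solutions (x, y): none
Count: 0

0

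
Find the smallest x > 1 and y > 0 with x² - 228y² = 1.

We seek the smallest positive integers (x, y) with x² - 228y² = 1, i.e., x² = 228y² + 1.
Try successive y values:
y = 1: x² = 228·1² + 1 = 229, not a perfect square
y = 2: x² = 228·2² + 1 = 913, not a perfect square
y = 3: x² = 228·3² + 1 = 2053, not a perfect square
... continuing the search (or via continued fractions) ...
y = 10: x² = 228·10² + 1 = 22801, x = 151 ✓

Verify: 151² - 228·10² = 22801 - 22800 = 1 ✓

x = 151, y = 10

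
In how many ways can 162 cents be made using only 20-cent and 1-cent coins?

We need non-negative integers (x, y) with 20x + 1y = 162.
For each x from 0 to 8, check if (162 - 20x) is a non-negative multiple of 1.
Solutions (x, y): (0,162), (1,142), (2,122), (3,102), ...
Count: 9

9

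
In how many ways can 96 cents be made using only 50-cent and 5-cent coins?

We need non-negative integers (x, y) with 50x + 5y = 96.
For each x from 0 to 1, check if (96 - 50x) is a non-negative multiple of 5.
Solutions (x, y): none
Count: 0

0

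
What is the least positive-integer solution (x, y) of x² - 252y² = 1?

We seek the smallest positive integers (x, y) with x² - 252y² = 1, i.e., x² = 252y² + 1.
Try successive y values:
y = 1: x² = 252·1² + 1 = 253, not a perfect square
y = 2: x² = 252·2² + 1 = 1009, not a perfect square
y = 3: x² = 252·3² + 1 = 2269, not a perfect square
... continuing the search (or via continued fractions) ...
y = 8: x² = 252·8² + 1 = 16129, x = 127 ✓

Verify: 127² - 252·8² = 16129 - 16128 = 1 ✓

x = 127, y = 8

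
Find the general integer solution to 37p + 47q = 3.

Step 1: Compute gcd(37, 47) = 1.
Since 1 divides 3, solutions exist.

Step 2: Find a particular solution using extended Euclidean algorithm.
We get p₀ = 42, q₀ = -33.
Check: 37*42 + 47*-33 = 3 = 3 ✓

Step 3: Write the general solution.
p = 42 + (47/1)t = 42 + 47t
q = -33 - (37/1)t = -33 - 37t
for any integer t.

p = 42 + 47t, q = -33 - 37t for integer t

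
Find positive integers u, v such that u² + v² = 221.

Search for u with 221 - u² a perfect square.
u = 5: 221 - 5² = 221 - 25 = 196 = 14² ✓
So u = 5, v = 14.

u = 5, v = 14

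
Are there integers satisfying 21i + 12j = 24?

Step 1: Compute gcd(21, 12).
gcd(21, 12) = 3

Step 2: Check divisibility.
Does 3 divide 24? 24 = 3 x 8, so yes.

By the theorem on linear Diophantine equations, 21i + 12j = 24 has integer solutions if and only if gcd(21, 12) divides 24. Since 3 | 24, solutions exist.

Yes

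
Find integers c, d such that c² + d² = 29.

We need to find integers c, d > 0 such that c² + d² = 29.
Trying c = 2: d² = 29 - 2² = 29 - 4 = 25
d = 5
Check: 2² + 5² = 4 + 25 = 29 ✓

29 = 2² + 5²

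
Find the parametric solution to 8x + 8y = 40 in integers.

Step 1: Compute gcd(8, 8) = 8.
Since 8 divides 40, solutions exist.

Step 2: Find a particular solution using extended Euclidean algorithm.
We get x₀ = 0, y₀ = 5.
Check: 8*0 + 8*5 = 40 = 40 ✓

Step 3: Write the general solution.
x = 0 + (8/8)t = 0 + 1t
y = 5 - (8/8)t = 5 - 1t
for any integer t.

x = 0 + 1t, y = 5 - 1t for integer t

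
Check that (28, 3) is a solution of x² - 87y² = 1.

Compute x² = 28² = 784
Compute 87y² = 87·3² = 87·9 = 783
x² - 87y² = 784 - 783 = 1
Since this equals 1, (28, 3) is a solution.

Yes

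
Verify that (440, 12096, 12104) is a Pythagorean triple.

Compute a² + b² = 440² + 12096² = 193600 + 146313216 = 146506816
Compute c² = 12104² = 146506816
Since 146506816 = 146506816, confirmed.

Yes, it is a Pythagorean triple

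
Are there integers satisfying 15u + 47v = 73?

Step 1: Compute gcd(15, 47).
gcd(15, 47) = 1

Step 2: Check divisibility.
Does 1 divide 73? 73 = 1 x 73, so yes.

By the theorem on linear Diophantine equations, 15u + 47v = 73 has integer solutions if and only if gcd(15, 47) divides 73. Since 1 | 73, solutions exist.

Yes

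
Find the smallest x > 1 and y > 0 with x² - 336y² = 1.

We seek the smallest positive integers (x, y) with x² - 336y² = 1, i.e., x² = 336y² + 1.
Try successive y values:
y = 1: x² = 336·1² + 1 = 337, not a perfect square
y = 2: x² = 336·2² + 1 = 1345, not a perfect square
y = 3: x² = 336·3² + 1 = 3025, x = 55 ✓

Verify: 55² - 336·3² = 3025 - 3024 = 1 ✓

x = 55, y = 3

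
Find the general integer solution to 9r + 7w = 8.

Step 1: Compute gcd(9, 7) = 1.
Since 1 divides 8, solutions exist.

Step 2: Find a particular solution using extended Euclidean algorithm.
We get r₀ = -24, w₀ = 32.
Check: 9*-24 + 7*32 = 8 = 8 ✓

Step 3: Write the general solution.
r = -24 + (7/1)t = -24 + 7t
w = 32 - (9/1)t = 32 - 9t
for any integer t.

r = -24 + 7t, w = 32 - 9t for integer t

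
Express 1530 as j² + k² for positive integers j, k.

We need to find integers j, k > 0 such that j² + k² = 1530.
Trying j = 3: k² = 1530 - 3² = 1530 - 9 = 1521
k = 39
Check: 3² + 39² = 9 + 1521 = 1530 ✓

1530 = 3² + 39²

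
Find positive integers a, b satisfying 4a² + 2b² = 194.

Try small values of a and check whether (194 - 4a²)/2 is a perfect square.
a = 6: 4·6² = 144, so 2b² = 194 - 144 = 50, giving b² = 25, b = 5.
Check: 4·6² + 2·5² = 144 + 50 = 194 ✓

a = 6, b = 5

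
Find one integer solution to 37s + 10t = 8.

Step 1: Check solvability.
gcd(37, 10) = 1
Since 1 divides 8, solutions exist.

Step 2: Apply extended Euclidean algorithm to find gcd.
We find integers such that 37*x0 + 10*y0 = 1

Step 3: Scale the particular solution.
Multiply by 8/1 = 8:
s = 24, t = -88

Step 4: Verify.
37*(24) + 10*(-88) = 8 = 8 ✓

s = 24, t = -88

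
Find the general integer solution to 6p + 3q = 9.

Step 1: Compute gcd(6, 3) = 3.
Since 3 divides 9, solutions exist.

Step 2: Find a particular solution using extended Euclidean algorithm.
We get p₀ = 0, q₀ = 3.
Check: 6*0 + 3*3 = 9 = 9 ✓

Step 3: Write the general solution.
p = 0 + (3/3)t = 0 + 1t
q = 3 - (6/3)t = 3 - 2t
for any integer t.

p = 0 + 1t, q = 3 - 2t for integer t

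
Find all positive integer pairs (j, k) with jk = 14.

The positive divisors of 14 are: 1, 2, 7, 14.
Each divisor d gives the pair (d, 14/d):
(1, 14), (2, 7), (7, 2), (14, 1)

(1, 14), (2, 7), (7, 2), (14, 1)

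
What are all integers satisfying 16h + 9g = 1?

Step 1: Compute gcd(16, 9) = 1.
Since 1 divides 1, solutions exist.

Step 2: Find a particular solution using extended Euclidean algorithm.
We get h₀ = 4, g₀ = -7.
Check: 16*4 + 9*-7 = 1 = 1 ✓

Step 3: Write the general solution.
h = 4 + (9/1)t = 4 + 9t
g = -7 - (16/1)t = -7 - 16t
for any integer t.

h = 4 + 9t, g = -7 - 16t for integer t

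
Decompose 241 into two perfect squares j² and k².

We need to find integers j, k > 0 such that j² + k² = 241.
Trying j = 4: k² = 241 - 4² = 241 - 16 = 225
k = 15
Check: 4² + 15² = 16 + 225 = 241 ✓

241 = 4² + 15²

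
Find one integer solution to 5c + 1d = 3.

Step 1: Check solvability.
gcd(5, 1) = 1
Since 1 divides 3, solutions exist.

Step 2: Apply extended Euclidean algorithm to find gcd.
We find integers such that 5*x0 + 1*y0 = 1

Step 3: Scale the particular solution.
Multiply by 3/1 = 3:
c = 0, d = 3

Step 4: Verify.
5*(0) + 1*(3) = 3 = 3 ✓

c = 0, d = 3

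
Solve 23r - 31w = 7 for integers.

Step 1: Check solvability.
gcd(23, 31) = 1
Since 1 divides 7, solutions exist.

Step 2: Apply extended Euclidean algorithm to find gcd.
We find integers such that 23*x0 + 31*y0 = 1

Step 3: Scale the particular solution.
Multiply by 7/1 = 7:
r = -28, w = -21

Step 4: Verify.
23*(-28) - 31*(-21) = 7 = 7 ✓

r = -28, w = -21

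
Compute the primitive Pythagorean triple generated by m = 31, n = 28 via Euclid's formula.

a = m² - n² = 961 - 784 = 177
b = 2mn = 2·31·28 = 1736
c = m² + n² = 961 + 784 = 1745
Verify: 177² + 1736² = 31329 + 3013696 = 3045025 = 1745² ✓

(177, 1736, 1745)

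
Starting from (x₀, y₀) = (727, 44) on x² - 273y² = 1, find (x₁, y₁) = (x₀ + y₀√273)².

Solutions to x² - Dy² = 1 are generated by powers of (x₀ + y₀√D).
The next solution satisfies x₁ + y₁√273 = (x₀ + y₀√273)², giving:
x₁ = x₀² + 273y₀² = 727² + 273·44² = 528529 + 528528 = 1057057
y₁ = 2x₀y₀ = 2·727·44 = 63976

Verify: 1057057² - 273·63976² = 1117369501249 - 1117369501248 = 1 ✓

x = 1057057, y = 63976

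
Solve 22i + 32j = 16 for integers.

Step 1: Check solvability.
gcd(22, 32) = 2
Since 2 divides 16, solutions exist.

Step 2: Apply extended Euclidean algorithm to find gcd.
We find integers such that 22*x0 + 32*y0 = 2

Step 3: Scale the particular solution.
Multiply by 16/2 = 8:
i = 24, j = -16

Step 4: Verify.
22*(24) + 32*(-16) = 16 = 16 ✓

i = 24, j = -16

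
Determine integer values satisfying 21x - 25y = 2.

Step 1: Check solvability.
gcd(21, 25) = 1
Since 1 divides 2, solutions exist.

Step 2: Apply extended Euclidean algorithm to find gcd.
We find integers such that 21*x0 + 25*y0 = 1

Step 3: Scale the particular solution.
Multiply by 2/1 = 2:
x = 12, y = 10

Step 4: Verify.
21*(12) - 25*(10) = 2 = 2 ✓

x = 12, y = 10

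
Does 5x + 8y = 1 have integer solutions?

Step 1: Compute gcd(5, 8).
gcd(5, 8) = 1

Step 2: Check divisibility.
Does 1 divide 1? 1 = 1 x 1, so yes.

By the theorem on linear Diophantine equations, 5x + 8y = 1 has integer solutions if and only if gcd(5, 8) divides 1. Since 1 | 1, solutions exist.

Yes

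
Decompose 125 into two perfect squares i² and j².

We need to find integers i, j > 0 such that i² + j² = 125.
Trying i = 2: j² = 125 - 2² = 125 - 4 = 121
j = 11
Check: 2² + 11² = 4 + 121 = 125 ✓

125 = 2² + 11²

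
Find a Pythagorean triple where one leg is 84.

We need the other leg and hypotenuse such that 84² + x² = c².
Take x = 135, c = 159: 84² + 135² = 7056 + 18225 = 25281 = 159² ✓
Triple: (135, 84, 159)

(135, 84, 159)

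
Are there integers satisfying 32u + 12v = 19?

Step 1: Compute gcd(32, 12).
gcd(32, 12) = 4

Step 2: Check divisibility.
Does 4 divide 19? 19 = 4 x 4 + 3, so no.

By the theorem on linear Diophantine equations, 32u + 12v = 19 has integer solutions if and only if gcd(32, 12) divides 19. Since 4 does not divide 19, no solutions exist.

No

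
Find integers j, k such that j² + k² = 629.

We need to find integers j, k > 0 such that j² + k² = 629.
Trying j = 2: k² = 629 - 2² = 629 - 4 = 625
k = 25
Check: 2² + 25² = 4 + 625 = 629 ✓

629 = 2² + 25²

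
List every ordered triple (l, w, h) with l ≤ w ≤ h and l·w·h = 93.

Iterate l from 1 to ⌊93^(1/3)⌋. For each l dividing 93, iterate w ≥ l with w dividing 93/l, and set h = 93/(l·w).
Triples found (2): (1×1×93), (1×3×31)

(1×1×93), (1×3×31)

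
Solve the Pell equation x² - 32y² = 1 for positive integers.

We seek the smallest positive integers (x, y) with x² - 32y² = 1, i.e., x² = 32y² + 1.
Try successive y values:
y = 1: x² = 32·1² + 1 = 33, not a perfect square
y = 2: x² = 32·2² + 1 = 129, not a perfect square
y = 3: x² = 32·3² + 1 = 289, x = 17 ✓

Verify: 17² - 32·3² = 289 - 288 = 1 ✓

x = 17, y = 3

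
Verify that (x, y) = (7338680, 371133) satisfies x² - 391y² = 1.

Compute x² = 7338680² = 53856224142400
Compute 391y² = 391·371133² = 391·137739703689 = 53856224142399
x² - 391y² = 53856224142400 - 53856224142399 = 1
Since this equals 1, (7338680, 371133) is a solution.

Yes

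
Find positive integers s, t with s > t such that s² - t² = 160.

Factor: s² - t² = (s+t)(s-t) = 160.
We need two factors of 160 with the same parity.
Use s+t = 80 and s-t = 2 (product 80·2 = 160).
Adding: 2s = 82, so s = 41.
Subtracting: 2t = 78, so t = 39.
Check: 41² - 39² = 1681 - 1521 = 160 ✓

s = 41, t = 39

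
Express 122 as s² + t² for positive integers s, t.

We need to find integers s, t > 0 such that s² + t² = 122.
Trying s = 1: t² = 122 - 1² = 122 - 1 = 121
t = 11
Check: 1² + 11² = 1 + 121 = 122 ✓

122 = 1² + 11²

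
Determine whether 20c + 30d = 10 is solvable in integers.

Step 1: Compute gcd(20, 30).
gcd(20, 30) = 10

Step 2: Check divisibility.
Does 10 divide 10? 10 = 10 x 1, so yes.

By the theorem on linear Diophantine equations, 20c + 30d = 10 has integer solutions if and only if gcd(20, 30) divides 10. Since 10 | 10, solutions exist.

Yes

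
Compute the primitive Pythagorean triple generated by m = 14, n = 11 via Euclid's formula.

a = m² - n² = 14² - 11² = 196 - 121 = 75
b = 2mn = 2·14·11 = 308
c = m² + n² = 196 + 121 = 317
Verify: 75² + 308² = 5625 + 94864 = 100489 = 317² ✓

(75, 308, 317)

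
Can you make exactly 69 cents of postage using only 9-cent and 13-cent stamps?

We need non-negative x, y with 9x + 13y = 69.
gcd(9, 13) = 1 divides 69, so integer solutions exist, but checking x = 0..7 shows none with y ≥ 0.
So 69 cannot be made with non-negative stamp counts.

No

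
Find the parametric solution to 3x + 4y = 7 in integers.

Step 1: Compute gcd(3, 4) = 1.
Since 1 divides 7, solutions exist.

Step 2: Find a particular solution using extended Euclidean algorithm.
We get x₀ = -7, y₀ = 7.
Check: 3*-7 + 4*7 = 7 = 7 ✓

Step 3: Write the general solution.
x = -7 + (4/1)t = -7 + 4t
y = 7 - (3/1)t = 7 - 3t
for any integer t.

x = -7 + 4t, y = 7 - 3t for integer t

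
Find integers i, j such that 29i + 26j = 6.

Step 1: Check solvability.
gcd(29, 26) = 1
Since 1 divides 6, solutions exist.

Step 2: Apply extended Euclidean algorithm to find gcd.
We find integers such that 29*x0 + 26*y0 = 1

Step 3: Scale the particular solution.
Multiply by 6/1 = 6:
i = 54, j = -60

Step 4: Verify.
29*(54) + 26*(-60) = 6 = 6 ✓

i = 54, j = -60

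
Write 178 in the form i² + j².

We need to find integers i, j > 0 such that i² + j² = 178.
Trying i = 3: j² = 178 - 3² = 178 - 9 = 169
j = 13
Check: 3² + 13² = 9 + 169 = 178 ✓

178 = 3² + 13²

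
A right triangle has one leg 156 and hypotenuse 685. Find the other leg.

a² = c² - b² = 469225 - 24336 = 444889
a = 667

667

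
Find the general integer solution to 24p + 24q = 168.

Step 1: Compute gcd(24, 24) = 24.
Since 24 divides 168, solutions exist.

Step 2: Find a particular solution using extended Euclidean algorithm.
We get p₀ = 0, q₀ = 7.
Check: 24*0 + 24*7 = 168 = 168 ✓

Step 3: Write the general solution.
p = 0 + (24/24)t = 0 + 1t
q = 7 - (24/24)t = 7 - 1t
for any integer t.

p = 0 + 1t, q = 7 - 1t for integer t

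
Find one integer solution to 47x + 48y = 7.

Step 1: Check solvability.
gcd(47, 48) = 1
Since 1 divides 7, solutions exist.

Step 2: Apply extended Euclidean algorithm to find gcd.
We find integers such that 47*x0 + 48*y0 = 1

Step 3: Scale the particular solution.
Multiply by 7/1 = 7:
x = -7, y = 7

Step 4: Verify.
47*(-7) + 48*(7) = 7 = 7 ✓

x = -7, y = 7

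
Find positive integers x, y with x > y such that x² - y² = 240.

Factor: x² - y² = (x+y)(x-y) = 240.
We need two factors of 240 with the same parity.
Use x+y = 120 and x-y = 2 (product 120·2 = 240).
Adding: 2x = 122, so x = 61.
Subtracting: 2y = 118, so y = 59.
Check: 61² - 59² = 3721 - 3481 = 240 ✓

x = 61, y = 59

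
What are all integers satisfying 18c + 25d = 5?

Step 1: Compute gcd(18, 25) = 1.
Since 1 divides 5, solutions exist.

Step 2: Find a particular solution using extended Euclidean algorithm.
We get c₀ = 35, d₀ = -25.
Check: 18*35 + 25*-25 = 5 = 5 ✓

Step 3: Write the general solution.
c = 35 + (25/1)t = 35 + 25t
d = -25 - (18/1)t = -25 - 18t
for any integer t.

c = 35 + 25t, d = -25 - 18t for integer t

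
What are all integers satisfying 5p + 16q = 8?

Step 1: Compute gcd(5, 16) = 1.
Since 1 divides 8, solutions exist.

Step 2: Find a particular solution using extended Euclidean algorithm.
We get p₀ = -24, q₀ = 8.
Check: 5*-24 + 16*8 = 8 = 8 ✓

Step 3: Write the general solution.
p = -24 + (16/1)t = -24 + 16t
q = 8 - (5/1)t = 8 - 5t
for any integer t.

p = -24 + 16t, q = 8 - 5t for integer t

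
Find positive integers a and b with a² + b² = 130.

We need to find integers a, b > 0 such that a² + b² = 130.
Trying a = 3: b² = 130 - 3² = 130 - 9 = 121
b = 11
Check: 3² + 11² = 9 + 121 = 130 ✓

130 = 3² + 11²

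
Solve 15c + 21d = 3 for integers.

Step 1: Check solvability.
gcd(15, 21) = 3
Since 3 divides 3, solutions exist.

Step 2: Apply extended Euclidean algorithm to find gcd.
We find integers such that 15*x0 + 21*y0 = 3

Step 3: Scale the particular solution.
Multiply by 3/3 = 1:
c = 3, d = -2

Step 4: Verify.
15*(3) + 21*(-2) = 3 = 3 ✓

c = 3, d = -2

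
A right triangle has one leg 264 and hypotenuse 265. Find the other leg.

a² = c² - b² = 70225 - 69696 = 529
a = 23

23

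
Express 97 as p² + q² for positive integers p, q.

We need to find integers p, q > 0 such that p² + q² = 97.
Trying p = 4: q² = 97 - 4² = 97 - 16 = 81
q = 9
Check: 4² + 9² = 16 + 81 = 97 ✓

97 = 4² + 9²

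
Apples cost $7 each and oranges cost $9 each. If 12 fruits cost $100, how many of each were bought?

Let a = apples, o = oranges.
a + o = 12
7a + 9o = 100
Substitute o = 12 - a:
7a + 9(12 - a) = 100
(7 - 9)a = 100 - 108
-2a = -8
a = 4, o = 12 - 4 = 8

Apples: 4, Oranges: 8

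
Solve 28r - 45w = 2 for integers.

Step 1: Check solvability.
gcd(28, 45) = 1
Since 1 divides 2, solutions exist.

Step 2: Apply extended Euclidean algorithm to find gcd.
We find integers such that 28*x0 + 45*y0 = 1

Step 3: Scale the particular solution.
Multiply by 2/1 = 2:
r = -16, w = -10

Step 4: Verify.
28*(-16) - 45*(-10) = 2 = 2 ✓

r = -16, w = -10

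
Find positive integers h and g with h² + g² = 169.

We need to find integers h, g > 0 such that h² + g² = 169.
Trying h = 5: g² = 169 - 5² = 169 - 25 = 144
g = 12
Check: 5² + 12² = 25 + 144 = 169 ✓

169 = 5² + 12²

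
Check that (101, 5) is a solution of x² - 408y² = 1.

Compute x² = 101² = 10201
Compute 408y² = 408·5² = 408·25 = 10200
x² - 408y² = 10201 - 10200 = 1
Since this equals 1, (101, 5) is a solution.

Yes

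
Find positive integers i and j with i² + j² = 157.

We need to find integers i, j > 0 such that i² + j² = 157.
Trying i = 6: j² = 157 - 6² = 157 - 36 = 121
j = 11
Check: 6² + 11² = 36 + 121 = 157 ✓

157 = 6² + 11²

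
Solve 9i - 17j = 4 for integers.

Step 1: Check solvability.
gcd(9, 17) = 1
Since 1 divides 4, solutions exist.

Step 2: Apply extended Euclidean algorithm to find gcd.
We find integers such that 9*x0 + 17*y0 = 1

Step 3: Scale the particular solution.
Multiply by 4/1 = 4:
i = 8, j = 4

Step 4: Verify.
9*(8) - 17*(4) = 4 = 4 ✓

i = 8, j = 4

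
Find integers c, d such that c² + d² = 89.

We need to find integers c, d > 0 such that c² + d² = 89.
Trying c = 5: d² = 89 - 5² = 89 - 25 = 64
d = 8
Check: 5² + 8² = 25 + 64 = 89 ✓

89 = 5² + 8²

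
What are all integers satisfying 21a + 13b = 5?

Step 1: Compute gcd(21, 13) = 1.
Since 1 divides 5, solutions exist.

Step 2: Find a particular solution using extended Euclidean algorithm.
We get a₀ = 25, b₀ = -40.
Check: 21*25 + 13*-40 = 5 = 5 ✓

Step 3: Write the general solution.
a = 25 + (13/1)t = 25 + 13t
b = -40 - (21/1)t = -40 - 21t
for any integer t.

a = 25 + 13t, b = -40 - 21t for integer t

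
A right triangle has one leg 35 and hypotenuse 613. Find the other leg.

b² = c² - a² = 375769 - 1225 = 374544
b = 612

612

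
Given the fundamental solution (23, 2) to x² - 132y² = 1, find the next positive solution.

Solutions to x² - Dy² = 1 are generated by powers of (x₀ + y₀√D).
The next solution satisfies x₁ + y₁√132 = (x₀ + y₀√132)², giving:
x₁ = x₀² + 132y₀² = 23² + 132·2² = 529 + 528 = 1057
y₁ = 2x₀y₀ = 2·23·2 = 92

Verify: 1057² - 132·92² = 1117249 - 1117248 = 1 ✓

x = 1057, y = 92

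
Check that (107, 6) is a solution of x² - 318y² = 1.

Compute x² = 107² = 11449
Compute 318y² = 318·6² = 318·36 = 11448
x² - 318y² = 11449 - 11448 = 1
Since this equals 1, (107, 6) is a solution.

Yes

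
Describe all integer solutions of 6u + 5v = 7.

Step 1: Compute gcd(6, 5) = 1.
Since 1 divides 7, solutions exist.

Step 2: Find a particular solution using extended Euclidean algorithm.
We get u₀ = 7, v₀ = -7.
Check: 6*7 + 5*-7 = 7 = 7 ✓

Step 3: Write the general solution.
u = 7 + (5/1)t = 7 + 5t
v = -7 - (6/1)t = -7 - 6t
for any integer t.

u = 7 + 5t, v = -7 - 6t for integer t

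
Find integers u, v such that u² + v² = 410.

We need to find integers u, v > 0 such that u² + v² = 410.
Trying u = 7: v² = 410 - 7² = 410 - 49 = 361
v = 19
Check: 7² + 19² = 49 + 361 = 410 ✓

410 = 7² + 19²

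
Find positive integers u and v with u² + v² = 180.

We need to find integers u, v > 0 such that u² + v² = 180.
Trying u = 6: v² = 180 - 6² = 180 - 36 = 144
v = 12
Check: 6² + 12² = 36 + 144 = 180 ✓

180 = 6² + 12²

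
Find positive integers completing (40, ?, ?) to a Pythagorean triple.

We need the other leg and hypotenuse such that 40² + x² = c².
Take x = 42, c = 58: 40² + 42² = 1600 + 1764 = 3364 = 58² ✓
Triple: (42, 40, 58)

(42, 40, 58)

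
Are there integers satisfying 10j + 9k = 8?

Step 1: Compute gcd(10, 9).
gcd(10, 9) = 1

Step 2: Check divisibility.
Does 1 divide 8? 8 = 1 x 8, so yes.

By the theorem on linear Diophantine equations, 10j + 9k = 8 has integer solutions if and only if gcd(10, 9) divides 8. Since 1 | 8, solutions exist.

Yes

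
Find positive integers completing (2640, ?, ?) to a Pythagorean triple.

We need the other leg and hypotenuse such that 2640² + x² = c².
Take x = 2275, c = 3485: 2640² + 2275² = 6969600 + 5175625 = 12145225 = 3485² ✓
Triple: (2275, 2640, 3485)

(2275, 2640, 3485)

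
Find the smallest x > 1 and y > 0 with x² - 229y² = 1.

We seek the smallest positive integers (x, y) with x² - 229y² = 1, i.e., x² = 229y² + 1.
Try successive y values:
y = 1: x² = 229·1² + 1 = 230, not a perfect square
y = 2: x² = 229·2² + 1 = 917, not a perfect square
y = 3: x² = 229·3² + 1 = 2062, not a perfect square
... continuing the search (or via continued fractions) ...
y = 386460: x² = 229·386460² + 1 = 34201454936401, x = 5848201 ✓

Verify: 5848201² - 229·386460² = 34201454936401 - 34201454936400 = 1 ✓

x = 5848201, y = 386460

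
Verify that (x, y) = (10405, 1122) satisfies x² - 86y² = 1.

Compute x² = 10405² = 108264025
Compute 86y² = 86·1122² = 86·1258884 = 108264024
x² - 86y² = 108264025 - 108264024 = 1
Since this equals 1, (10405, 1122) is a solution.

Yes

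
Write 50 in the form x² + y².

We need to find integers x, y > 0 such that x² + y² = 50.
Trying x = 1: y² = 50 - 1² = 50 - 1 = 49
y = 7
Check: 1² + 7² = 1 + 49 = 50 ✓

50 = 1² + 7²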